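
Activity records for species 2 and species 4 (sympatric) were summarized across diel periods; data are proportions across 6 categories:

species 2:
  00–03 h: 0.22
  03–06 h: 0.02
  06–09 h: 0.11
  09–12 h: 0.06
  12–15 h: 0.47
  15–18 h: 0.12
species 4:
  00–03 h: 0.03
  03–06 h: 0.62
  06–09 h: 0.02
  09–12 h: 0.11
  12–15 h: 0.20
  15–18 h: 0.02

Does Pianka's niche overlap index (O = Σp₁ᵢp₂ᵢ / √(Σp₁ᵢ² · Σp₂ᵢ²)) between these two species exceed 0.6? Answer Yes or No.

Σ p₁ᵢp₂ᵢ = 0.0066 + 0.0124 + 0.0022 + 0.0066 + 0.0940 + 0.0024 = 0.1242
Σp_1ᵢ² = 0.22² + 0.02² + 0.11² + 0.06² + 0.47² + 0.12² = 0.0484 + 0.0004 + 0.0121 + 0.0036 + 0.2209 + 0.0144 = 0.2998
Σp_2ᵢ² = 0.03² + 0.62² + 0.02² + 0.11² + 0.20² + 0.02² = 0.0009 + 0.3844 + 0.0004 + 0.0121 + 0.0400 + 0.0004 = 0.4382
O = 0.1242 / √(0.2998 × 0.4382) = 0.1242 / 0.36245 = 0.3427
O = 0.3427 < 0.6 → No.

No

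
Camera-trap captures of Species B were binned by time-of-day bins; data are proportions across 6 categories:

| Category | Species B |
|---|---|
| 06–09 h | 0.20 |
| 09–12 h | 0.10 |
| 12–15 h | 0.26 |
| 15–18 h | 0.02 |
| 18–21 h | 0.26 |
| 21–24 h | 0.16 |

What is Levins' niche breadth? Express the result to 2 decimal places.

Σpᵢ² = 0.20² + 0.10² + 0.26² + 0.02² + 0.26² + 0.16² = 0.0400 + 0.0100 + 0.0676 + 0.0004 + 0.0676 + 0.0256 = 0.2112
B = 1 / 0.2112 = 4.7348

4.73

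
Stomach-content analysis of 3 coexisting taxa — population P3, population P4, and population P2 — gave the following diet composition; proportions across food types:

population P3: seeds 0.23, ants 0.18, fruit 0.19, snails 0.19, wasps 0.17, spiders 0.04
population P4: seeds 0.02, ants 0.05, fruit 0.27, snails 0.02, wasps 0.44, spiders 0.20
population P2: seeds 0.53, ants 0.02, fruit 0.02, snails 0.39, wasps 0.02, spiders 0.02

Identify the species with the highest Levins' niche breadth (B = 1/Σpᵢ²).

population P3

Σp_P3ᵢ² = 0.23² + 0.18² + 0.19² + 0.19² + 0.17² + 0.04² = 0.0529 + 0.0324 + 0.0361 + 0.0361 + 0.0289 + 0.0016 = 0.1880
B_P3 = 1 / 0.1880 = 5.3191
Σp_P4ᵢ² = 0.02² + 0.05² + 0.27² + 0.02² + 0.44² + 0.20² = 0.0004 + 0.0025 + 0.0729 + 0.0004 + 0.1936 + 0.0400 = 0.3098
B_P4 = 1 / 0.3098 = 3.2279
Σp_P2ᵢ² = 0.53² + 0.02² + 0.02² + 0.39² + 0.02² + 0.02² = 0.2809 + 0.0004 + 0.0004 + 0.1521 + 0.0004 + 0.0004 = 0.4346
B_P2 = 1 / 0.4346 = 2.3010
Highest B → broadest niche (most generalist): population P3 (B = 5.32).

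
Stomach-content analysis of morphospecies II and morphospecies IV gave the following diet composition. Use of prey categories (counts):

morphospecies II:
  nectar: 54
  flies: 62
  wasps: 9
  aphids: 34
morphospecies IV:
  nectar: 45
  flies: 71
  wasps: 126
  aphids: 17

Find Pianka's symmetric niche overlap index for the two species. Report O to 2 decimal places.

Proportions for morphospecies II (n=159): 54/159=0.3396, 62/159=0.3899, 9/159=0.0566, 34/159=0.2138
Proportions for morphospecies IV (n=259): 45/259=0.1737, 71/259=0.2741, 126/259=0.4865, 17/259=0.0656
Σ p₁ᵢp₂ᵢ = 0.058989 + 0.106872 + 0.027536 + 0.014025 = 0.207422
Σp_1ᵢ² = 0.3396² + 0.3899² + 0.0566² + 0.2138² = 0.115328 + 0.152022 + 0.003204 + 0.045710 = 0.316264
Σp_2ᵢ² = 0.1737² + 0.2741² + 0.4865² + 0.0656² = 0.030172 + 0.075131 + 0.236682 + 0.004303 = 0.346288
O = 0.207422 / √(0.316264 × 0.346288) = 0.207422 / 0.3309357 = 0.6268

0.63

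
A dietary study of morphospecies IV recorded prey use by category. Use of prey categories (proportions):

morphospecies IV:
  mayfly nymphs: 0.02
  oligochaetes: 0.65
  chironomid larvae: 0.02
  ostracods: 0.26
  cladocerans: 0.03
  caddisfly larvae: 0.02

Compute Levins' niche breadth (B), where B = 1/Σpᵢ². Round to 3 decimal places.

Σpᵢ² = 0.02² + 0.65² + 0.02² + 0.26² + 0.03² + 0.02² = 0.0004 + 0.4225 + 0.0004 + 0.0676 + 0.0009 + 0.0004 = 0.4922
B = 1 / 0.4922 = 2.03169

2.032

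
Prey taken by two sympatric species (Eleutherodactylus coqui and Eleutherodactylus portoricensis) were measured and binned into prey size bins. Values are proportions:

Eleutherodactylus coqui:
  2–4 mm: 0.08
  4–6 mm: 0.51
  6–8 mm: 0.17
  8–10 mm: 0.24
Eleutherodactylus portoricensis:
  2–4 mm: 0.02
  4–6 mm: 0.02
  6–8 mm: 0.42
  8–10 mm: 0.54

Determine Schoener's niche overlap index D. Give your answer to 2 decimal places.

0.45

Σ|p₁ᵢ − p₂ᵢ| = 0.06 + 0.49 + 0.25 + 0.30 = 1.10
D = 1 − ½ × 1.10 = 1 − 0.550 = 0.4500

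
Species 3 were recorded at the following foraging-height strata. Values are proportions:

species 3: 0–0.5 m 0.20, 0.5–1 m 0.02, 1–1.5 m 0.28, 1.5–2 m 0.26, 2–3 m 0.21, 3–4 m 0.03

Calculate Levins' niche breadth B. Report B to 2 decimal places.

Σpᵢ² = 0.20² + 0.02² + 0.28² + 0.26² + 0.21² + 0.03² = 0.0400 + 0.0004 + 0.0784 + 0.0676 + 0.0441 + 0.0009 = 0.2314
B = 1 / 0.2314 = 4.3215

4.32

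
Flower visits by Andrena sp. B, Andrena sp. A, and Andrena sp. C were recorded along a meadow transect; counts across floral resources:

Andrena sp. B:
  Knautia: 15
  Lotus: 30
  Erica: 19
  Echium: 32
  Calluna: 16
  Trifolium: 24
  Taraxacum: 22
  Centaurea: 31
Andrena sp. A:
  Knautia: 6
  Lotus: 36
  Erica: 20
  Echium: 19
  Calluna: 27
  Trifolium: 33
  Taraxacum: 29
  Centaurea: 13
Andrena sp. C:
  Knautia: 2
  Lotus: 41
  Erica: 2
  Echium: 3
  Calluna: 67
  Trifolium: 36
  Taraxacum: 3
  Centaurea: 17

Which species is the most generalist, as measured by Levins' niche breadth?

Proportions for Andrena sp. B (n=189): 15/189=0.0794, 30/189=0.1587, 19/189=0.1005, 32/189=0.1693, 16/189=0.0847, 24/189=0.1270, 22/189=0.1164, 31/189=0.1640
Proportions for Andrena sp. A (n=183): 6/183=0.0328, 36/183=0.1967, 20/183=0.1093, 19/183=0.1038, 27/183=0.1475, 33/183=0.1803, 29/183=0.1585, 13/183=0.0710
Proportions for Andrena sp. C (n=171): 2/171=0.0117, 41/171=0.2398, 2/171=0.0117, 3/171=0.0175, 67/171=0.3918, 36/171=0.2105, 3/171=0.0175, 17/171=0.0994
Σp_Bᵢ² = 0.0794² + 0.1587² + 0.1005² + 0.1693² + 0.0847² + 0.1270² + 0.1164² + 0.1640² = 0.006304 + 0.025186 + 0.010100 + 0.028662 + 0.007174 + 0.016129 + 0.013549 + 0.026896 = 0.134000
B_B = 1 / 0.134000 = 7.4627
Σp_Aᵢ² = 0.0328² + 0.1967² + 0.1093² + 0.1038² + 0.1475² + 0.1803² + 0.1585² + 0.0710² = 0.001076 + 0.038691 + 0.011946 + 0.010774 + 0.021756 + 0.032508 + 0.025122 + 0.005041 = 0.146914
B_A = 1 / 0.146914 = 6.8067
Σp_Cᵢ² = 0.0117² + 0.2398² + 0.0117² + 0.0175² + 0.3918² + 0.2105² + 0.0175² + 0.0994² = 0.000137 + 0.057504 + 0.000137 + 0.000306 + 0.153507 + 0.044310 + 0.000306 + 0.009880 = 0.266087
B_C = 1 / 0.266087 = 3.7582
Highest B → broadest niche (most generalist): Andrena sp. B (B = 7.46).

Andrena sp. B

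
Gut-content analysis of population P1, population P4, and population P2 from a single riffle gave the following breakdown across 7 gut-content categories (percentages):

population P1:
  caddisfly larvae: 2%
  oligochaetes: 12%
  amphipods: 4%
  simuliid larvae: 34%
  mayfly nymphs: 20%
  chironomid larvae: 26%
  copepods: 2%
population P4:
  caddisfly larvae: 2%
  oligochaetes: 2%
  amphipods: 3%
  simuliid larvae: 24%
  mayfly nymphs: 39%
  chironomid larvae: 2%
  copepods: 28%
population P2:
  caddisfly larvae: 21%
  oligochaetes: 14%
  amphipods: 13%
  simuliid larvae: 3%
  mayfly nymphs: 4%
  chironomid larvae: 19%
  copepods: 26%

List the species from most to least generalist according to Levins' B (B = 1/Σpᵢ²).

population P2 > population P1 > population P4

Convert percentages to proportions (divide by 100).
Σp_P1ᵢ² = 0.02² + 0.12² + 0.04² + 0.34² + 0.20² + 0.26² + 0.02² = 0.0004 + 0.0144 + 0.0016 + 0.1156 + 0.0400 + 0.0676 + 0.0004 = 0.2400
B_P1 = 1 / 0.2400 = 4.1667
Σp_P4ᵢ² = 0.02² + 0.02² + 0.03² + 0.24² + 0.39² + 0.02² + 0.28² = 0.0004 + 0.0004 + 0.0009 + 0.0576 + 0.1521 + 0.0004 + 0.0784 = 0.2902
B_P4 = 1 / 0.2902 = 3.4459
Σp_P2ᵢ² = 0.21² + 0.14² + 0.13² + 0.03² + 0.04² + 0.19² + 0.26² = 0.0441 + 0.0196 + 0.0169 + 0.0009 + 0.0016 + 0.0361 + 0.0676 = 0.1868
B_P2 = 1 / 0.1868 = 5.3533
Ranking by B (broadest → narrowest): population P2 (5.35) > population P1 (4.17) > population P4 (3.45)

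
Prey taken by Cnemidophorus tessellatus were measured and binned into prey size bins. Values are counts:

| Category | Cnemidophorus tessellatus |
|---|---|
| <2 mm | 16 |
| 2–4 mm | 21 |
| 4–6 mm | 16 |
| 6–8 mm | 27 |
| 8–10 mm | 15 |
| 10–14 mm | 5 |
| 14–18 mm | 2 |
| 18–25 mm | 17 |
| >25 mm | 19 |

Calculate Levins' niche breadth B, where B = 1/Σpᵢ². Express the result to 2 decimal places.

Proportions for Cnemidophorus tessellatus (n=138): 16/138=0.1159, 21/138=0.1522, 16/138=0.1159, 27/138=0.1957, 15/138=0.1087, 5/138=0.0362, 2/138=0.0145, 17/138=0.1232, 19/138=0.1377
Σpᵢ² = 0.1159² + 0.1522² + 0.1159² + 0.1957² + 0.1087² + 0.0362² + 0.0145² + 0.1232² + 0.1377² = 0.013433 + 0.023165 + 0.013433 + 0.038298 + 0.011816 + 0.001310 + 0.000210 + 0.015178 + 0.018961 = 0.135804
B = 1 / 0.135804 = 7.3636

7.36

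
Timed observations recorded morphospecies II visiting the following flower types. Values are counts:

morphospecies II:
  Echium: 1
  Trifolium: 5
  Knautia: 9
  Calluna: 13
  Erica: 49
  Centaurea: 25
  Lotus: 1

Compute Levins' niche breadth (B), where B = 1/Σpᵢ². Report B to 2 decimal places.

3.21

Proportions for morphospecies II (n=103): 1/103=0.0097, 5/103=0.0485, 9/103=0.0874, 13/103=0.1262, 49/103=0.4757, 25/103=0.2427, 1/103=0.0097
Σpᵢ² = 0.0097² + 0.0485² + 0.0874² + 0.1262² + 0.4757² + 0.2427² + 0.0097² = 0.000094 + 0.002352 + 0.007639 + 0.015926 + 0.226290 + 0.058903 + 0.000094 = 0.311298
B = 1 / 0.311298 = 3.2124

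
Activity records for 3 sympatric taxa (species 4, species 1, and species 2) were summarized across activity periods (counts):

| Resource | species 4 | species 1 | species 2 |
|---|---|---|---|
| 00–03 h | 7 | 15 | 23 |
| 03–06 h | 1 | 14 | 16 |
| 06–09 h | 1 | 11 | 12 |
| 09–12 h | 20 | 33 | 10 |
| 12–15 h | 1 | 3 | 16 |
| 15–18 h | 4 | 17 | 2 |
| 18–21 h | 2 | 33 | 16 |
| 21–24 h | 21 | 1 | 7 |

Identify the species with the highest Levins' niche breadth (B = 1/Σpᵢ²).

Proportions for species 4 (n=57): 7/57=0.1228, 1/57=0.0175, 1/57=0.0175, 20/57=0.3509, 1/57=0.0175, 4/57=0.0702, 2/57=0.0351, 21/57=0.3684
Proportions for species 1 (n=127): 15/127=0.1181, 14/127=0.1102, 11/127=0.0866, 33/127=0.2598, 3/127=0.0236, 17/127=0.1339, 33/127=0.2598, 1/127=0.0079
Proportions for species 2 (n=102): 23/102=0.2255, 16/102=0.1569, 12/102=0.1176, 10/102=0.0980, 16/102=0.1569, 2/102=0.0196, 16/102=0.1569, 7/102=0.0686
Σp_4ᵢ² = 0.1228² + 0.0175² + 0.0175² + 0.3509² + 0.0175² + 0.0702² + 0.0351² + 0.3684² = 0.015080 + 0.000306 + 0.000306 + 0.123131 + 0.000306 + 0.004928 + 0.001232 + 0.135719 = 0.281008
B_4 = 1 / 0.281008 = 3.5586
Σp_1ᵢ² = 0.1181² + 0.1102² + 0.0866² + 0.2598² + 0.0236² + 0.1339² + 0.2598² + 0.0079² = 0.013948 + 0.012144 + 0.007500 + 0.067496 + 0.000557 + 0.017929 + 0.067496 + 0.000062 = 0.187132
B_1 = 1 / 0.187132 = 5.3438
Σp_2ᵢ² = 0.2255² + 0.1569² + 0.1176² + 0.0980² + 0.1569² + 0.0196² + 0.1569² + 0.0686² = 0.050850 + 0.024618 + 0.013830 + 0.009604 + 0.024618 + 0.000384 + 0.024618 + 0.004706 = 0.153228
B_2 = 1 / 0.153228 = 6.5262
Highest B → broadest niche (most generalist): species 2 (B = 6.53).

species 2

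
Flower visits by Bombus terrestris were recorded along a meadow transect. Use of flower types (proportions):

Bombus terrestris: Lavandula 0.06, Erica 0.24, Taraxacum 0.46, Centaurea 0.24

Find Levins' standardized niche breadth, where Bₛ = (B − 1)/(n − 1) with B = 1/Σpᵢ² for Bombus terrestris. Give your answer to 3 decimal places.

Σpᵢ² = 0.06² + 0.24² + 0.46² + 0.24² = 0.0036 + 0.0576 + 0.2116 + 0.0576 = 0.3304
B = 1 / 0.3304 = 3.02663
Bₛ = (B − 1)/(n − 1) = (3.02663 − 1)/(4 − 1) = 2.02663/3 = 0.67554

0.676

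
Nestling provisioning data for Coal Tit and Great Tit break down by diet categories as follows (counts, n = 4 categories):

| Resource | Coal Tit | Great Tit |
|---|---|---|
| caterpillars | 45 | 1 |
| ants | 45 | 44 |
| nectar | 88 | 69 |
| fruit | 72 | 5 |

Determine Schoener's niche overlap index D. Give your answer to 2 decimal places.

Proportions for Coal Tit (n=250): 45/250=0.1800, 45/250=0.1800, 88/250=0.3520, 72/250=0.2880
Proportions for Great Tit (n=119): 1/119=0.0084, 44/119=0.3697, 69/119=0.5798, 5/119=0.0420
Σ|p₁ᵢ − p₂ᵢ| = 0.1716 + 0.1897 + 0.2278 + 0.2460 = 0.8351
D = 1 − ½ × 0.8351 = 1 − 0.41755 = 0.58245

0.58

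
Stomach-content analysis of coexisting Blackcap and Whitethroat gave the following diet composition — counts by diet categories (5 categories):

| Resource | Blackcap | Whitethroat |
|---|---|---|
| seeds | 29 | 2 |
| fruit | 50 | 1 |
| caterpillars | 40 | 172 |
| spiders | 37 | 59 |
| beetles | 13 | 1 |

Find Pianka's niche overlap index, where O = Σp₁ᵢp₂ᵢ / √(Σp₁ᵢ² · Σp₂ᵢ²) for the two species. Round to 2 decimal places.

0.63

Proportions for Blackcap (n=169): 29/169=0.1716, 50/169=0.2959, 40/169=0.2367, 37/169=0.2189, 13/169=0.0769
Proportions for Whitethroat (n=235): 2/235=0.0085, 1/235=0.0043, 172/235=0.7319, 59/235=0.2511, 1/235=0.0043
Σ p₁ᵢp₂ᵢ = 0.001459 + 0.001272 + 0.173241 + 0.054966 + 0.000331 = 0.231269
Σp_1ᵢ² = 0.1716² + 0.2959² + 0.2367² + 0.2189² + 0.0769² = 0.029447 + 0.087557 + 0.056027 + 0.047917 + 0.005914 = 0.226862
Σp_2ᵢ² = 0.0085² + 0.0043² + 0.7319² + 0.2511² + 0.0043² = 0.000072 + 0.000018 + 0.535678 + 0.063051 + 0.000018 = 0.598837
O = 0.231269 / √(0.226862 × 0.598837) = 0.231269 / 0.3685829 = 0.6275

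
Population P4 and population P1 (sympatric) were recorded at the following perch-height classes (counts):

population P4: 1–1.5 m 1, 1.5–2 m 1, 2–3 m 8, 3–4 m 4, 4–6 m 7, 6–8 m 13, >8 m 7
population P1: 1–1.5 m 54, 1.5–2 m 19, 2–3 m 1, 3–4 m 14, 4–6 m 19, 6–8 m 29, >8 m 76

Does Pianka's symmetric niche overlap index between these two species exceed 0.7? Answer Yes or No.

No

Proportions for population P4 (n=41): 1/41=0.0244, 1/41=0.0244, 8/41=0.1951, 4/41=0.0976, 7/41=0.1707, 13/41=0.3171, 7/41=0.1707
Proportions for population P1 (n=212): 54/212=0.2547, 19/212=0.0896, 1/212=0.0047, 14/212=0.0660, 19/212=0.0896, 29/212=0.1368, 76/212=0.3585
Σ p₁ᵢp₂ᵢ = 0.006215 + 0.002186 + 0.000917 + 0.006442 + 0.015295 + 0.043379 + 0.061196 = 0.135630
Σp_1ᵢ² = 0.0244² + 0.0244² + 0.1951² + 0.0976² + 0.1707² + 0.3171² + 0.1707² = 0.000595 + 0.000595 + 0.038064 + 0.009526 + 0.029138 + 0.100552 + 0.029138 = 0.207608
Σp_2ᵢ² = 0.2547² + 0.0896² + 0.0047² + 0.0660² + 0.0896² + 0.1368² + 0.3585² = 0.064872 + 0.008028 + 0.000022 + 0.004356 + 0.008028 + 0.018714 + 0.128522 = 0.232542
O = 0.135630 / √(0.207608 × 0.232542) = 0.135630 / 0.2197216 = 0.6173
O = 0.6173 < 0.7 → No.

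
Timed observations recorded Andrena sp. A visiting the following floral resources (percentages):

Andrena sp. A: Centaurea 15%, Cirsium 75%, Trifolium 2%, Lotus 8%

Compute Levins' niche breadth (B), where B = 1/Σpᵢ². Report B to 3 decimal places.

1.690

Convert percentages to proportions (divide by 100).
Σpᵢ² = 0.15² + 0.75² + 0.02² + 0.08² = 0.0225 + 0.5625 + 0.0004 + 0.0064 = 0.5918
B = 1 / 0.5918 = 1.68976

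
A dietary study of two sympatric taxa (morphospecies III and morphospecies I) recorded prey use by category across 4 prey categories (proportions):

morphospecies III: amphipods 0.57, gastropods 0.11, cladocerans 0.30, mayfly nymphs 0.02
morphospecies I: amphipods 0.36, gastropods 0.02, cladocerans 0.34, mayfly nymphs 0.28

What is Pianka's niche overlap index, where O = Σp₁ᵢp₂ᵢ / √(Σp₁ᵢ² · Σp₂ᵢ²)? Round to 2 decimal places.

Σ p₁ᵢp₂ᵢ = 0.2052 + 0.0022 + 0.1020 + 0.0056 = 0.3150
Σp_1ᵢ² = 0.57² + 0.11² + 0.30² + 0.02² = 0.3249 + 0.0121 + 0.0900 + 0.0004 = 0.4274
Σp_2ᵢ² = 0.36² + 0.02² + 0.34² + 0.28² = 0.1296 + 0.0004 + 0.1156 + 0.0784 = 0.3240
O = 0.3150 / √(0.4274 × 0.3240) = 0.3150 / 0.37213 = 0.8465

0.85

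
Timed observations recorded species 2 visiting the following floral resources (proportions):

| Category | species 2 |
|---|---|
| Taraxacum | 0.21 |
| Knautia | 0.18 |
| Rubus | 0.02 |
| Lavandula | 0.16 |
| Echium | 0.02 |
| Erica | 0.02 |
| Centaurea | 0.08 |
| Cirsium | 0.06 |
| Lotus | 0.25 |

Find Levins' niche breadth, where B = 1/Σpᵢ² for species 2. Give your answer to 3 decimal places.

Σpᵢ² = 0.21² + 0.18² + 0.02² + 0.16² + 0.02² + 0.02² + 0.08² + 0.06² + 0.25² = 0.0441 + 0.0324 + 0.0004 + 0.0256 + 0.0004 + 0.0004 + 0.0064 + 0.0036 + 0.0625 = 0.1758
B = 1 / 0.1758 = 5.68828

5.688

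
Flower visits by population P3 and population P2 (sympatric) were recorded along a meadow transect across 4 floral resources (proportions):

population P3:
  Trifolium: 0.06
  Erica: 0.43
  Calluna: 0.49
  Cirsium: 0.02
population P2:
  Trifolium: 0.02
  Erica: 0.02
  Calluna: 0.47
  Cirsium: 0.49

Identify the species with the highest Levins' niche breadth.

population P3

Σp_P3ᵢ² = 0.06² + 0.43² + 0.49² + 0.02² = 0.0036 + 0.1849 + 0.2401 + 0.0004 = 0.4290
B_P3 = 1 / 0.4290 = 2.3310
Σp_P2ᵢ² = 0.02² + 0.02² + 0.47² + 0.49² = 0.0004 + 0.0004 + 0.2209 + 0.2401 = 0.4618
B_P2 = 1 / 0.4618 = 2.1654
Highest B → broadest niche (most generalist): population P3 (B = 2.33).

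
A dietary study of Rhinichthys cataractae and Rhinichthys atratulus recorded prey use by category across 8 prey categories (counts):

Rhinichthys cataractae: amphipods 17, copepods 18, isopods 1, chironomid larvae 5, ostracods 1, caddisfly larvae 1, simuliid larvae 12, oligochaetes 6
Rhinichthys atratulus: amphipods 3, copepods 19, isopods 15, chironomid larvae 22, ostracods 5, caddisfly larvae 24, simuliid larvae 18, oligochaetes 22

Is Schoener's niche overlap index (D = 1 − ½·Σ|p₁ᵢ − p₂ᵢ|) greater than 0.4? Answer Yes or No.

Yes

Proportions for Rhinichthys cataractae (n=61): 17/61=0.2787, 18/61=0.2951, 1/61=0.0164, 5/61=0.0820, 1/61=0.0164, 1/61=0.0164, 12/61=0.1967, 6/61=0.0984
Proportions for Rhinichthys atratulus (n=128): 3/128=0.0234, 19/128=0.1484, 15/128=0.1172, 22/128=0.1719, 5/128=0.0391, 24/128=0.1875, 18/128=0.1406, 22/128=0.1719
Σ|p₁ᵢ − p₂ᵢ| = 0.2553 + 0.1467 + 0.1008 + 0.0899 + 0.0227 + 0.1711 + 0.0561 + 0.0735 = 0.9161
D = 1 − ½ × 0.9161 = 1 − 0.45805 = 0.54195
D = 0.54195 > 0.4 → Yes.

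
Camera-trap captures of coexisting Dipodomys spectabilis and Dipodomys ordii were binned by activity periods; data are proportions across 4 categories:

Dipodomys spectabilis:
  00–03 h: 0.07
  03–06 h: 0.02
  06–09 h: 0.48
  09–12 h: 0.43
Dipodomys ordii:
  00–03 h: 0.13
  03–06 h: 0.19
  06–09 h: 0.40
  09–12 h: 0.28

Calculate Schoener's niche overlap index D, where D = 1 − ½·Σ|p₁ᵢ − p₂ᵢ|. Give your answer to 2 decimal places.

0.77

Σ|p₁ᵢ − p₂ᵢ| = 0.06 + 0.17 + 0.08 + 0.15 = 0.46
D = 1 − ½ × 0.46 = 1 − 0.230 = 0.7700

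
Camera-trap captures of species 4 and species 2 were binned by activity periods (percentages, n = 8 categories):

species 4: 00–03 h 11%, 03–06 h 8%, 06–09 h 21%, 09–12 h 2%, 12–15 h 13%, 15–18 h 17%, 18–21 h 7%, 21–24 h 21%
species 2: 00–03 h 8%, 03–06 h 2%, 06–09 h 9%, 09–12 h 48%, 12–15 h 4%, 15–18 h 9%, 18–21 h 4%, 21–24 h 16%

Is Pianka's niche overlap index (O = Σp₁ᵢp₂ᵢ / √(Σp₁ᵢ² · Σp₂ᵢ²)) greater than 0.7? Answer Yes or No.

No

Convert percentages to proportions (divide by 100).
Σ p₁ᵢp₂ᵢ = 0.0088 + 0.0016 + 0.0189 + 0.0096 + 0.0052 + 0.0153 + 0.0028 + 0.0336 = 0.0958
Σp_1ᵢ² = 0.11² + 0.08² + 0.21² + 0.02² + 0.13² + 0.17² + 0.07² + 0.21² = 0.0121 + 0.0064 + 0.0441 + 0.0004 + 0.0169 + 0.0289 + 0.0049 + 0.0441 = 0.1578
Σp_2ᵢ² = 0.08² + 0.02² + 0.09² + 0.48² + 0.04² + 0.09² + 0.04² + 0.16² = 0.0064 + 0.0004 + 0.0081 + 0.2304 + 0.0016 + 0.0081 + 0.0016 + 0.0256 = 0.2822
O = 0.0958 / √(0.1578 × 0.2822) = 0.0958 / 0.21102 = 0.4540
O = 0.4540 < 0.7 → No.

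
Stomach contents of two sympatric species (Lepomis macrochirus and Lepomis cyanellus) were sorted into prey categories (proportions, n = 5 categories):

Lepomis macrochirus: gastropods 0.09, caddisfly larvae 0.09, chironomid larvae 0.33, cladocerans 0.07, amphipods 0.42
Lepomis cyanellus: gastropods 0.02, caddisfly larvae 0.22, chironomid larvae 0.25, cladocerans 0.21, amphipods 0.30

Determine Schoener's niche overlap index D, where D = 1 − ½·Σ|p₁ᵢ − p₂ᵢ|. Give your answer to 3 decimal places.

0.730

Σ|p₁ᵢ − p₂ᵢ| = 0.07 + 0.13 + 0.08 + 0.14 + 0.12 = 0.54
D = 1 − ½ × 0.54 = 1 − 0.270 = 0.73000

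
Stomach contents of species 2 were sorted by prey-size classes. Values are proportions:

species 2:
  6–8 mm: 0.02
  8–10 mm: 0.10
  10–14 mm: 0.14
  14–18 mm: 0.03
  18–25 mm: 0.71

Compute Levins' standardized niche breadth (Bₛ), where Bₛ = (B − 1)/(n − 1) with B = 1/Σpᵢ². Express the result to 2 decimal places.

0.22

Σpᵢ² = 0.02² + 0.10² + 0.14² + 0.03² + 0.71² = 0.0004 + 0.0100 + 0.0196 + 0.0009 + 0.5041 = 0.5350
B = 1 / 0.5350 = 1.8692
Bₛ = (B − 1)/(n − 1) = (1.8692 − 1)/(5 − 1) = 0.8692/4 = 0.2173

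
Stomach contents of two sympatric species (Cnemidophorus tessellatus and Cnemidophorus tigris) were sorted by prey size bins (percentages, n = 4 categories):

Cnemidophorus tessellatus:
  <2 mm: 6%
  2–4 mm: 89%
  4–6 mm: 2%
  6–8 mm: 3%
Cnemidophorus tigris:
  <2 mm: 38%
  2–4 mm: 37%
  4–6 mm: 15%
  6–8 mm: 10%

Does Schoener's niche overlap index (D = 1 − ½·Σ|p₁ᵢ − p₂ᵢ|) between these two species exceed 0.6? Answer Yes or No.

No

Convert percentages to proportions (divide by 100).
Σ|p₁ᵢ − p₂ᵢ| = 0.32 + 0.52 + 0.13 + 0.07 = 1.04
D = 1 − ½ × 1.04 = 1 − 0.520 = 0.4800
D = 0.4800 < 0.6 → No.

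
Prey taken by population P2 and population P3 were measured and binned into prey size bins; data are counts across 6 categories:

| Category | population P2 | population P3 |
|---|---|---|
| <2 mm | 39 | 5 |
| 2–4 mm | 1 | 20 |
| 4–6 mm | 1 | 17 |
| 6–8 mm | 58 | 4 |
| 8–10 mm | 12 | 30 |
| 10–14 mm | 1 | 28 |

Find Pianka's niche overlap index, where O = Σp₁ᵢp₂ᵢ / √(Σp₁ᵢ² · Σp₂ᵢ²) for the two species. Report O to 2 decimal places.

Proportions for population P2 (n=112): 39/112=0.3482, 1/112=0.0089, 1/112=0.0089, 58/112=0.5179, 12/112=0.1071, 1/112=0.0089
Proportions for population P3 (n=104): 5/104=0.0481, 20/104=0.1923, 17/104=0.1635, 4/104=0.0385, 30/104=0.2885, 28/104=0.2692
Σ p₁ᵢp₂ᵢ = 0.016748 + 0.001711 + 0.001455 + 0.019939 + 0.030898 + 0.002396 = 0.073147
Σp_1ᵢ² = 0.3482² + 0.0089² + 0.0089² + 0.5179² + 0.1071² + 0.0089² = 0.121243 + 0.000079 + 0.000079 + 0.268220 + 0.011470 + 0.000079 = 0.401170
Σp_2ᵢ² = 0.0481² + 0.1923² + 0.1635² + 0.0385² + 0.2885² + 0.2692² = 0.002314 + 0.036979 + 0.026732 + 0.001482 + 0.083232 + 0.072469 = 0.223208
O = 0.073147 / √(0.401170 × 0.223208) = 0.073147 / 0.2992396 = 0.2444

0.24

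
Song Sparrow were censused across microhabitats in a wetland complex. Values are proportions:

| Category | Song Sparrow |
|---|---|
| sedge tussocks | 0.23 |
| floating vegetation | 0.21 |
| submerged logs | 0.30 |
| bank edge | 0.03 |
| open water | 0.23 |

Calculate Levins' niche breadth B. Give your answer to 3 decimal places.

4.153

Σpᵢ² = 0.23² + 0.21² + 0.30² + 0.03² + 0.23² = 0.0529 + 0.0441 + 0.0900 + 0.0009 + 0.0529 = 0.2408
B = 1 / 0.2408 = 4.15282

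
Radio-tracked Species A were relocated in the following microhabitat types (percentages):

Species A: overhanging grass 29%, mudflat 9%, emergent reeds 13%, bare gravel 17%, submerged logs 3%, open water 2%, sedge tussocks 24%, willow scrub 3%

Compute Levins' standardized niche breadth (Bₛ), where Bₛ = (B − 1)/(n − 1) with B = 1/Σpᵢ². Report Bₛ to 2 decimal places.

Convert percentages to proportions (divide by 100).
Σpᵢ² = 0.29² + 0.09² + 0.13² + 0.17² + 0.03² + 0.02² + 0.24² + 0.03² = 0.0841 + 0.0081 + 0.0169 + 0.0289 + 0.0009 + 0.0004 + 0.0576 + 0.0009 = 0.1978
B = 1 / 0.1978 = 5.0556
Bₛ = (B − 1)/(n − 1) = (5.0556 − 1)/(8 − 1) = 4.0556/7 = 0.5794

0.58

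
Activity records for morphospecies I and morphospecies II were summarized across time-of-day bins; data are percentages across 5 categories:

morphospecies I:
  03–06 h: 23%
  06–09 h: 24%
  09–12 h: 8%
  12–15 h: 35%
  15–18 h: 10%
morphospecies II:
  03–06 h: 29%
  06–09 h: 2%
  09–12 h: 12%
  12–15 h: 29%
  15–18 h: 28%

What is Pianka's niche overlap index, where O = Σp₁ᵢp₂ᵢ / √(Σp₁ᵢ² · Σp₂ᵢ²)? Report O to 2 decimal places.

0.82

Convert percentages to proportions (divide by 100).
Σ p₁ᵢp₂ᵢ = 0.0667 + 0.0048 + 0.0096 + 0.1015 + 0.0280 = 0.2106
Σp_1ᵢ² = 0.23² + 0.24² + 0.08² + 0.35² + 0.10² = 0.0529 + 0.0576 + 0.0064 + 0.1225 + 0.0100 = 0.2494
Σp_2ᵢ² = 0.29² + 0.02² + 0.12² + 0.29² + 0.28² = 0.0841 + 0.0004 + 0.0144 + 0.0841 + 0.0784 = 0.2614
O = 0.2106 / √(0.2494 × 0.2614) = 0.2106 / 0.25533 = 0.8248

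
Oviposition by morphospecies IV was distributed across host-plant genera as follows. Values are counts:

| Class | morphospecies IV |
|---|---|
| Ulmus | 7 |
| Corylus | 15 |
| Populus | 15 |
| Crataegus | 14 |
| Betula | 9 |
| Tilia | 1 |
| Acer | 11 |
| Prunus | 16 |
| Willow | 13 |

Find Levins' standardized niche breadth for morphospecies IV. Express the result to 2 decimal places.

0.84

Proportions for morphospecies IV (n=101): 7/101=0.0693, 15/101=0.1485, 15/101=0.1485, 14/101=0.1386, 9/101=0.0891, 1/101=0.0099, 11/101=0.1089, 16/101=0.1584, 13/101=0.1287
Σpᵢ² = 0.0693² + 0.1485² + 0.1485² + 0.1386² + 0.0891² + 0.0099² + 0.1089² + 0.1584² + 0.1287² = 0.004802 + 0.022052 + 0.022052 + 0.019210 + 0.007939 + 0.000098 + 0.011859 + 0.025091 + 0.016564 = 0.129667
B = 1 / 0.129667 = 7.7121
Bₛ = (B − 1)/(n − 1) = (7.7121 − 1)/(9 − 1) = 6.7121/8 = 0.8390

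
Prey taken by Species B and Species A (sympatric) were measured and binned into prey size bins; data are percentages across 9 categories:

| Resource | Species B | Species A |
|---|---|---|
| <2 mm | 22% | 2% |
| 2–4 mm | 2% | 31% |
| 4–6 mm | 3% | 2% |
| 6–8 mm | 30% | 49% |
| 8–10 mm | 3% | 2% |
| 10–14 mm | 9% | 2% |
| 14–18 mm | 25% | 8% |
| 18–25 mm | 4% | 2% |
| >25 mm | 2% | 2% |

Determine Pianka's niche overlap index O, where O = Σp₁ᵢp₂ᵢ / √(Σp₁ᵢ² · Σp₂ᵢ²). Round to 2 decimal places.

Convert percentages to proportions (divide by 100).
Σ p₁ᵢp₂ᵢ = 0.0044 + 0.0062 + 0.0006 + 0.1470 + 0.0006 + 0.0018 + 0.0200 + 0.0008 + 0.0004 = 0.1818
Σp_1ᵢ² = 0.22² + 0.02² + 0.03² + 0.30² + 0.03² + 0.09² + 0.25² + 0.04² + 0.02² = 0.0484 + 0.0004 + 0.0009 + 0.0900 + 0.0009 + 0.0081 + 0.0625 + 0.0016 + 0.0004 = 0.2132
Σp_2ᵢ² = 0.02² + 0.31² + 0.02² + 0.49² + 0.02² + 0.02² + 0.08² + 0.02² + 0.02² = 0.0004 + 0.0961 + 0.0004 + 0.2401 + 0.0004 + 0.0004 + 0.0064 + 0.0004 + 0.0004 = 0.3450
O = 0.1818 / √(0.2132 × 0.3450) = 0.1818 / 0.27121 = 0.6703

0.67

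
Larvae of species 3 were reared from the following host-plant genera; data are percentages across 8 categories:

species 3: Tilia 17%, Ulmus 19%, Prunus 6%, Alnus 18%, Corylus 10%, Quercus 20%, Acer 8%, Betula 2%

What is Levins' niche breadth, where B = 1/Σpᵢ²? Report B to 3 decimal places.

Convert percentages to proportions (divide by 100).
Σpᵢ² = 0.17² + 0.19² + 0.06² + 0.18² + 0.10² + 0.20² + 0.08² + 0.02² = 0.0289 + 0.0361 + 0.0036 + 0.0324 + 0.0100 + 0.0400 + 0.0064 + 0.0004 = 0.1578
B = 1 / 0.1578 = 6.33714

6.337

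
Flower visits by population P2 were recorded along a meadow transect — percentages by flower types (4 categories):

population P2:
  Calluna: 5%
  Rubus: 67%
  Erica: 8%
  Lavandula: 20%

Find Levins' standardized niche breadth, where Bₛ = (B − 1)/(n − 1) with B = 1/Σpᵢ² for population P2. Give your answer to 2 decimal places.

Convert percentages to proportions (divide by 100).
Σpᵢ² = 0.05² + 0.67² + 0.08² + 0.20² = 0.0025 + 0.4489 + 0.0064 + 0.0400 = 0.4978
B = 1 / 0.4978 = 2.0088
Bₛ = (B − 1)/(n − 1) = (2.0088 − 1)/(4 − 1) = 1.0088/3 = 0.3363

0.34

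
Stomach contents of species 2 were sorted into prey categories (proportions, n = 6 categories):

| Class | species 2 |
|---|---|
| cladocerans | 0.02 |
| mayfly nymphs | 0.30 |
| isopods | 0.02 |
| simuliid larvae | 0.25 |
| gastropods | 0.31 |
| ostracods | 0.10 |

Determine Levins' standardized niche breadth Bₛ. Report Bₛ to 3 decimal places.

0.571

Σpᵢ² = 0.02² + 0.30² + 0.02² + 0.25² + 0.31² + 0.10² = 0.0004 + 0.0900 + 0.0004 + 0.0625 + 0.0961 + 0.0100 = 0.2594
B = 1 / 0.2594 = 3.85505
Bₛ = (B − 1)/(n − 1) = (3.85505 − 1)/(6 − 1) = 2.85505/5 = 0.57101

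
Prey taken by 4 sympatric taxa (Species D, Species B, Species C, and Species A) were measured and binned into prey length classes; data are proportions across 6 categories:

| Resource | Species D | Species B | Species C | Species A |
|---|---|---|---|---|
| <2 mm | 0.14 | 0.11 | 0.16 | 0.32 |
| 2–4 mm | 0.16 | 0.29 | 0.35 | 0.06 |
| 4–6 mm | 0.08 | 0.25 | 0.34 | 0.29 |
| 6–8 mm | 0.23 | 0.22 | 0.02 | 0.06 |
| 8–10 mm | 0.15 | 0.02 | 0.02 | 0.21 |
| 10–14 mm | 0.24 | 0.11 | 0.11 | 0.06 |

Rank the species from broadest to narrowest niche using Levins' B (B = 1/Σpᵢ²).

Σp_Dᵢ² = 0.14² + 0.16² + 0.08² + 0.23² + 0.15² + 0.24² = 0.0196 + 0.0256 + 0.0064 + 0.0529 + 0.0225 + 0.0576 = 0.1846
B_D = 1 / 0.1846 = 5.4171
Σp_Bᵢ² = 0.11² + 0.29² + 0.25² + 0.22² + 0.02² + 0.11² = 0.0121 + 0.0841 + 0.0625 + 0.0484 + 0.0004 + 0.0121 = 0.2196
B_B = 1 / 0.2196 = 4.5537
Σp_Cᵢ² = 0.16² + 0.35² + 0.34² + 0.02² + 0.02² + 0.11² = 0.0256 + 0.1225 + 0.1156 + 0.0004 + 0.0004 + 0.0121 = 0.2766
B_C = 1 / 0.2766 = 3.6153
Σp_Aᵢ² = 0.32² + 0.06² + 0.29² + 0.06² + 0.21² + 0.06² = 0.1024 + 0.0036 + 0.0841 + 0.0036 + 0.0441 + 0.0036 = 0.2414
B_A = 1 / 0.2414 = 4.1425
Ranking by B (broadest → narrowest): Species D (5.42) > Species B (4.55) > Species A (4.14) > Species C (3.62)

Species D > Species B > Species A > Species C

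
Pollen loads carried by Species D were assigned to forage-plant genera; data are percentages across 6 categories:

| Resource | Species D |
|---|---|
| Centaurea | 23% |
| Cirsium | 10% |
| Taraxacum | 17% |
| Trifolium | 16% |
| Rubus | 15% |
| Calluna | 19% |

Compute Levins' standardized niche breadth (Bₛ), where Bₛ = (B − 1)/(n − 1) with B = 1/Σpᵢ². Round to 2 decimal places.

Convert percentages to proportions (divide by 100).
Σpᵢ² = 0.23² + 0.10² + 0.17² + 0.16² + 0.15² + 0.19² = 0.0529 + 0.0100 + 0.0289 + 0.0256 + 0.0225 + 0.0361 = 0.1760
B = 1 / 0.1760 = 5.6818
Bₛ = (B − 1)/(n − 1) = (5.6818 − 1)/(6 − 1) = 4.6818/5 = 0.9364

0.94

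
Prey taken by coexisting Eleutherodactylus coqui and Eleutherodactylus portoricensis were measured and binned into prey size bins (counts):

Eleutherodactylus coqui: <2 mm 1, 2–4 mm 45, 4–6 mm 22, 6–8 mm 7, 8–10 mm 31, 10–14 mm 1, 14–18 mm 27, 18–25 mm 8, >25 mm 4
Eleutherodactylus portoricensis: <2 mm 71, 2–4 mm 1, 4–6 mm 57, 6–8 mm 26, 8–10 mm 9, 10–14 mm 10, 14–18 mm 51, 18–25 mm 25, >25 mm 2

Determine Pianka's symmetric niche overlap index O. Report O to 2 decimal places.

Proportions for Eleutherodactylus coqui (n=146): 1/146=0.0068, 45/146=0.3082, 22/146=0.1507, 7/146=0.0479, 31/146=0.2123, 1/146=0.0068, 27/146=0.1849, 8/146=0.0548, 4/146=0.0274
Proportions for Eleutherodactylus portoricensis (n=252): 71/252=0.2817, 1/252=0.0040, 57/252=0.2262, 26/252=0.1032, 9/252=0.0357, 10/252=0.0397, 51/252=0.2024, 25/252=0.0992, 2/252=0.0079
Σ p₁ᵢp₂ᵢ = 0.001916 + 0.001233 + 0.034088 + 0.004943 + 0.007579 + 0.000270 + 0.037424 + 0.005436 + 0.000216 = 0.093105
Σp_1ᵢ² = 0.0068² + 0.3082² + 0.1507² + 0.0479² + 0.2123² + 0.0068² + 0.1849² + 0.0548² + 0.0274² = 0.000046 + 0.094987 + 0.022710 + 0.002294 + 0.045071 + 0.000046 + 0.034188 + 0.003003 + 0.000751 = 0.203096
Σp_2ᵢ² = 0.2817² + 0.0040² + 0.2262² + 0.1032² + 0.0357² + 0.0397² + 0.2024² + 0.0992² + 0.0079² = 0.079355 + 0.000016 + 0.051166 + 0.010650 + 0.001274 + 0.001576 + 0.040966 + 0.009841 + 0.000062 = 0.194906
O = 0.093105 / √(0.203096 × 0.194906) = 0.093105 / 0.1989589 = 0.4680

0.47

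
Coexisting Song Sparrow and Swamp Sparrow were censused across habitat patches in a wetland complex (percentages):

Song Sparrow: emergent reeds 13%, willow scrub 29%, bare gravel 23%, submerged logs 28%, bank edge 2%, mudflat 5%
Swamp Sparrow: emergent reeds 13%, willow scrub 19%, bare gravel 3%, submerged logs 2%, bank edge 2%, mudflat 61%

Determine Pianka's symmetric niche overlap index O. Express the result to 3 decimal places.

0.364

Convert percentages to proportions (divide by 100).
Σ p₁ᵢp₂ᵢ = 0.0169 + 0.0551 + 0.0069 + 0.0056 + 0.0004 + 0.0305 = 0.1154
Σp_1ᵢ² = 0.13² + 0.29² + 0.23² + 0.28² + 0.02² + 0.05² = 0.0169 + 0.0841 + 0.0529 + 0.0784 + 0.0004 + 0.0025 = 0.2352
Σp_2ᵢ² = 0.13² + 0.19² + 0.03² + 0.02² + 0.02² + 0.61² = 0.0169 + 0.0361 + 0.0009 + 0.0004 + 0.0004 + 0.3721 = 0.4268
O = 0.1154 / √(0.2352 × 0.4268) = 0.1154 / 0.316833 = 0.36423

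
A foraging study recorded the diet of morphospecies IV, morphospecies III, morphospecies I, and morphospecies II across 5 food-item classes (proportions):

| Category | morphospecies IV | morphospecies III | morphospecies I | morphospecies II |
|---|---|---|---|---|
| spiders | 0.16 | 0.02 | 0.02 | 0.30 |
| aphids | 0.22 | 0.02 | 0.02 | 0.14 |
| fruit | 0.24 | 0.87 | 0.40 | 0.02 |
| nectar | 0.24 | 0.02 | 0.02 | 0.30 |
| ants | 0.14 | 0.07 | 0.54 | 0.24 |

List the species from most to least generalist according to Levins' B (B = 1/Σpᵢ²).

morphospecies IV > morphospecies II > morphospecies I > morphospecies III

Σp_IVᵢ² = 0.16² + 0.22² + 0.24² + 0.24² + 0.14² = 0.0256 + 0.0484 + 0.0576 + 0.0576 + 0.0196 = 0.2088
B_IV = 1 / 0.2088 = 4.7893
Σp_IIIᵢ² = 0.02² + 0.02² + 0.87² + 0.02² + 0.07² = 0.0004 + 0.0004 + 0.7569 + 0.0004 + 0.0049 = 0.7630
B_III = 1 / 0.7630 = 1.3106
Σp_Iᵢ² = 0.02² + 0.02² + 0.40² + 0.02² + 0.54² = 0.0004 + 0.0004 + 0.1600 + 0.0004 + 0.2916 = 0.4528
B_I = 1 / 0.4528 = 2.2085
Σp_IIᵢ² = 0.30² + 0.14² + 0.02² + 0.30² + 0.24² = 0.0900 + 0.0196 + 0.0004 + 0.0900 + 0.0576 = 0.2576
B_II = 1 / 0.2576 = 3.8820
Ranking by B (broadest → narrowest): morphospecies IV (4.79) > morphospecies II (3.88) > morphospecies I (2.21) > morphospecies III (1.31)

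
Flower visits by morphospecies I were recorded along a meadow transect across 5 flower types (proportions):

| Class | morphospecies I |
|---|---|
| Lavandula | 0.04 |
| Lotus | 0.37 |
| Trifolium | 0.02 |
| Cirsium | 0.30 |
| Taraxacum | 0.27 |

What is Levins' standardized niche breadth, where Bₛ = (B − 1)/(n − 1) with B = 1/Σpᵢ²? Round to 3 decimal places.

Σpᵢ² = 0.04² + 0.37² + 0.02² + 0.30² + 0.27² = 0.0016 + 0.1369 + 0.0004 + 0.0900 + 0.0729 = 0.3018
B = 1 / 0.3018 = 3.31345
Bₛ = (B − 1)/(n − 1) = (3.31345 − 1)/(5 − 1) = 2.31345/4 = 0.57836

0.578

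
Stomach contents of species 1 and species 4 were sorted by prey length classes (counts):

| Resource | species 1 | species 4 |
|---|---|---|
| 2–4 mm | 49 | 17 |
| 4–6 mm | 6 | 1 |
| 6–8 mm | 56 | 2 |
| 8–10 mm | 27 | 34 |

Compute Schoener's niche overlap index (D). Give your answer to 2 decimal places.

Proportions for species 1 (n=138): 49/138=0.3551, 6/138=0.0435, 56/138=0.4058, 27/138=0.1957
Proportions for species 4 (n=54): 17/54=0.3148, 1/54=0.0185, 2/54=0.0370, 34/54=0.6296
Σ|p₁ᵢ − p₂ᵢ| = 0.0403 + 0.0250 + 0.3688 + 0.4339 = 0.8680
D = 1 − ½ × 0.8680 = 1 − 0.43400 = 0.56600

0.57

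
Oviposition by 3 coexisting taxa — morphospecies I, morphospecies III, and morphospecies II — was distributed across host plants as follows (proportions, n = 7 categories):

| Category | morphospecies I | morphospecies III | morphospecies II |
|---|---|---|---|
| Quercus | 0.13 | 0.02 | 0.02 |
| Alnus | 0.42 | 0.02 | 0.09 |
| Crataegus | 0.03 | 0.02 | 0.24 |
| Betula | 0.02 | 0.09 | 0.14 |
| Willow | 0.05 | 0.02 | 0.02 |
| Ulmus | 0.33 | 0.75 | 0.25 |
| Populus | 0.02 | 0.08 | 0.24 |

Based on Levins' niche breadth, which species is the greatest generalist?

Σp_Iᵢ² = 0.13² + 0.42² + 0.03² + 0.02² + 0.05² + 0.33² + 0.02² = 0.0169 + 0.1764 + 0.0009 + 0.0004 + 0.0025 + 0.1089 + 0.0004 = 0.3064
B_I = 1 / 0.3064 = 3.2637
Σp_IIIᵢ² = 0.02² + 0.02² + 0.02² + 0.09² + 0.02² + 0.75² + 0.08² = 0.0004 + 0.0004 + 0.0004 + 0.0081 + 0.0004 + 0.5625 + 0.0064 = 0.5786
B_III = 1 / 0.5786 = 1.7283
Σp_IIᵢ² = 0.02² + 0.09² + 0.24² + 0.14² + 0.02² + 0.25² + 0.24² = 0.0004 + 0.0081 + 0.0576 + 0.0196 + 0.0004 + 0.0625 + 0.0576 = 0.2062
B_II = 1 / 0.2062 = 4.8497
Highest B → broadest niche (most generalist): morphospecies II (B = 4.85).

morphospecies II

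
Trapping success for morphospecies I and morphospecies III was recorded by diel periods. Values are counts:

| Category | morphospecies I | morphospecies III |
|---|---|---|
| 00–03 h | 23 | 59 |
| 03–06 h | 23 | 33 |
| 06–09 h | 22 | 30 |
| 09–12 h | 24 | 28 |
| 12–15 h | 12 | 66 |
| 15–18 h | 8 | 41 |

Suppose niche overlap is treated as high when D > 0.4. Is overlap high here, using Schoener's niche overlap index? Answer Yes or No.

Proportions for morphospecies I (n=112): 23/112=0.2054, 23/112=0.2054, 22/112=0.1964, 24/112=0.2143, 12/112=0.1071, 8/112=0.0714
Proportions for morphospecies III (n=257): 59/257=0.2296, 33/257=0.1284, 30/257=0.1167, 28/257=0.1089, 66/257=0.2568, 41/257=0.1595
Σ|p₁ᵢ − p₂ᵢ| = 0.0242 + 0.0770 + 0.0797 + 0.1054 + 0.1497 + 0.0881 = 0.5241
D = 1 − ½ × 0.5241 = 1 − 0.26205 = 0.73795
D = 0.73795 > 0.4 → Yes.

Yes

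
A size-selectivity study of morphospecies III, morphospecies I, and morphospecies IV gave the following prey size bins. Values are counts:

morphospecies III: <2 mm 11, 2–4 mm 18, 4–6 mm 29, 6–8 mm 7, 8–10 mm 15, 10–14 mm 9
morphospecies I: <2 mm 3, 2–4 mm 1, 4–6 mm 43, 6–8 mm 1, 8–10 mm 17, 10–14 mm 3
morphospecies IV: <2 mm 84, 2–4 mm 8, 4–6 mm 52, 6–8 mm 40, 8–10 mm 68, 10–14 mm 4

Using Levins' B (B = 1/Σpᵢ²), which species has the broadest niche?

morphospecies III

Proportions for morphospecies III (n=89): 11/89=0.1236, 18/89=0.2022, 29/89=0.3258, 7/89=0.0787, 15/89=0.1685, 9/89=0.1011
Proportions for morphospecies I (n=68): 3/68=0.0441, 1/68=0.0147, 43/68=0.6324, 1/68=0.0147, 17/68=0.2500, 3/68=0.0441
Proportions for morphospecies IV (n=256): 84/256=0.3281, 8/256=0.0313, 52/256=0.2031, 40/256=0.1563, 68/256=0.2656, 4/256=0.0156
Σp_IIIᵢ² = 0.1236² + 0.2022² + 0.3258² + 0.0787² + 0.1685² + 0.1011² = 0.015277 + 0.040885 + 0.106146 + 0.006194 + 0.028392 + 0.010221 = 0.207115
B_III = 1 / 0.207115 = 4.8282
Σp_Iᵢ² = 0.0441² + 0.0147² + 0.6324² + 0.0147² + 0.2500² + 0.0441² = 0.001945 + 0.000216 + 0.399930 + 0.000216 + 0.062500 + 0.001945 = 0.466752
B_I = 1 / 0.466752 = 2.1425
Σp_IVᵢ² = 0.3281² + 0.0313² + 0.2031² + 0.1563² + 0.2656² + 0.0156² = 0.107650 + 0.000980 + 0.041250 + 0.024430 + 0.070543 + 0.000243 = 0.245096
B_IV = 1 / 0.245096 = 4.0800
Highest B → broadest niche (most generalist): morphospecies III (B = 4.83).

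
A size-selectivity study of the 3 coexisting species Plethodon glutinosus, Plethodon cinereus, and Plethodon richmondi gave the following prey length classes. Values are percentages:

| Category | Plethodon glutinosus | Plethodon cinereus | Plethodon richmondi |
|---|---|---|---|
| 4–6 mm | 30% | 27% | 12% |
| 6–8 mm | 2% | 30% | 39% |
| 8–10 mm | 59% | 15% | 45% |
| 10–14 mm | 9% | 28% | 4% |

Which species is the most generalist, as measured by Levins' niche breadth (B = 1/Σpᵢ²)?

Plethodon cinereus

Convert percentages to proportions (divide by 100).
Σp_glutᵢ² = 0.30² + 0.02² + 0.59² + 0.09² = 0.0900 + 0.0004 + 0.3481 + 0.0081 = 0.4466
B_glut = 1 / 0.4466 = 2.2391
Σp_cineᵢ² = 0.27² + 0.30² + 0.15² + 0.28² = 0.0729 + 0.0900 + 0.0225 + 0.0784 = 0.2638
B_cine = 1 / 0.2638 = 3.7908
Σp_richᵢ² = 0.12² + 0.39² + 0.45² + 0.04² = 0.0144 + 0.1521 + 0.2025 + 0.0016 = 0.3706
B_rich = 1 / 0.3706 = 2.6983
Highest B → broadest niche (most generalist): Plethodon cinereus (B = 3.79).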